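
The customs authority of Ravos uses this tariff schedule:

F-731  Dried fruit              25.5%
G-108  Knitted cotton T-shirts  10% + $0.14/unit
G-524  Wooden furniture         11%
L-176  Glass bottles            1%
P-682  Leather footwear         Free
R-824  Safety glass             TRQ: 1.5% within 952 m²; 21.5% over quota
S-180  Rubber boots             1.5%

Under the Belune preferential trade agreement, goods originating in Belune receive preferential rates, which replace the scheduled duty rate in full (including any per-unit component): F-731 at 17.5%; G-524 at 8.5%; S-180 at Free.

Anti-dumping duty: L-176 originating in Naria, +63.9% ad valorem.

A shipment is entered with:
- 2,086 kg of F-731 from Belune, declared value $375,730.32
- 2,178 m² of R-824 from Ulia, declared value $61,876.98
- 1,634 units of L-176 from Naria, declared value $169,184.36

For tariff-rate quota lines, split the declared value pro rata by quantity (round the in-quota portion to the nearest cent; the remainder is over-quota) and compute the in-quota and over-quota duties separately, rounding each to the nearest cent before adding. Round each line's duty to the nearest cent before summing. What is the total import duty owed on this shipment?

Line 1 (F-731, Belune, 2,086 kg, $375,730.32):
Base rate for F-731 is 25.5%.
Origin Belune qualifies under the Ravos–Belune agreement and F-731 is covered: preferential rate 17.5% applies instead.
Duty = $375,730.32 × 17.5% = $65,752.81.
Line 2 (R-824, Ulia, 2,178 m², $61,876.98):
Code R-824 is under a tariff-rate quota (threshold 952 m²). In-quota: 952 m² at 1.5%; over-quota: 1,226 m² at 21.5%.
Pro-rata value split: in-quota = $61,876.98 × 952/2,178 = $27,046.32; over-quota = $61,876.98 − $27,046.32 = $34,830.66.
In-quota duty = $27,046.32 × 1.5% = $405.69. Over-quota duty = $34,830.66 × 21.5% = $7,488.59.
Line duty = $405.69 + $7,488.59 = $7,894.28.
Line 3 (L-176, Naria, 1,634 units, $169,184.36):
Base rate for L-176 is 1%.
Additional duty on L-176 from Naria: +63.9%. Applied ad valorem rate: 1% + 63.9% = 64.9%.
Duty = $169,184.36 × 64.9% = $109,800.65.
Total = $65,752.81 + $7,894.28 + $109,800.65 = $183,447.74.

$183,447.74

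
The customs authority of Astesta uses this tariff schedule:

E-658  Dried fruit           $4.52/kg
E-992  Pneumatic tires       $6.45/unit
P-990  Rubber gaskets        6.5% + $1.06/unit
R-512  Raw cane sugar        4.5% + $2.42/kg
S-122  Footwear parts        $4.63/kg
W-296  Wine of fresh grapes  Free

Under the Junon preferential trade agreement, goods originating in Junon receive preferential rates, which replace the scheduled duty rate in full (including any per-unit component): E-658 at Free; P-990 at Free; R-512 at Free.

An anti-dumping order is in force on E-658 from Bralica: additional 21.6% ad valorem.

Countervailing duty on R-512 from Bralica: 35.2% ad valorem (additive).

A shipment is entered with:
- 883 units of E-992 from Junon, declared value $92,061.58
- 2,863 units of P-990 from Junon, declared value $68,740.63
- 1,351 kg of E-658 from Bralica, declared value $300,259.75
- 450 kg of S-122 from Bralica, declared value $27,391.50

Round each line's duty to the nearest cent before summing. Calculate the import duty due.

$78,741.48

Line 1 (E-992, Junon, 883 units, $92,061.58):
Base rate for E-992 is $6.45/unit.
Origin Junon is the FTA partner but E-992 is not on the preference list; base rate stands.
Duty = 883 × $6.45 = $5,695.35.
Line 2 (P-990, Junon, 2,863 units, $68,740.63):
Base rate for P-990 is 6.5% + $1.06/unit.
Origin Junon qualifies under the Astesta–Junon agreement and P-990 is covered: preferential rate Free applies instead.
Duty = $68,740.63 × 0% = $0.00.
Line 3 (E-658, Bralica, 1,351 kg, $300,259.75):
Base rate for E-658 is $4.52/kg.
E-658 has an FTA preferential rate, but origin Bralica is not Junon; base rate stands.
Additional duty on E-658 from Bralica: +21.6% ad valorem. Applied ad valorem rate = 21.6%.
Duty = $300,259.75 × 21.6% + 1,351 × $4.52 = $70,962.63.
Line 4 (S-122, Bralica, 450 kg, $27,391.50):
Base rate for S-122 is $4.63/kg.
Duty = 450 × $4.63 = $2,083.50.
Total = $5,695.35 + $0.00 + $70,962.63 + $2,083.50 = $78,741.48.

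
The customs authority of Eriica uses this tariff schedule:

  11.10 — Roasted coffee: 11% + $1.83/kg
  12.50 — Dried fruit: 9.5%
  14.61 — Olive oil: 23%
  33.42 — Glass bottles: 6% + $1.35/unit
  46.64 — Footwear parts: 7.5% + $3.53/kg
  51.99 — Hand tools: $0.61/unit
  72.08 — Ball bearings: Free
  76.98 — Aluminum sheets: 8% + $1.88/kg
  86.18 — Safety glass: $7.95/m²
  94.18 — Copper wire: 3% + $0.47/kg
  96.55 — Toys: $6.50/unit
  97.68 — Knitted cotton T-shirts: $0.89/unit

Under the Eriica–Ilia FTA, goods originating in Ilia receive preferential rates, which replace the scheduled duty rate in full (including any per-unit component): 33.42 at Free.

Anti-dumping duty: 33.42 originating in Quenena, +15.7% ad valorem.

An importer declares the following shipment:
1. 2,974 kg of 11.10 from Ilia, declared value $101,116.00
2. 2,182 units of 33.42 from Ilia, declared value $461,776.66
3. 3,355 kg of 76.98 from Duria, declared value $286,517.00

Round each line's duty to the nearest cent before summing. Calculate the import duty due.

Line 1 (11.10, Ilia, 2,974 kg, $101,116.00):
Base rate for 11.10 is 11% + $1.83/kg.
Origin Ilia is the FTA partner but 11.10 is not on the preference list; base rate stands.
Duty = $101,116.00 × 11% + 2,974 × $1.83 = $16,565.18.
Line 2 (33.42, Ilia, 2,182 units, $461,776.66):
Base rate for 33.42 is 6% + $1.35/unit.
Origin Ilia qualifies under the Eriica–Ilia agreement and 33.42 is covered: preferential rate Free applies instead.
The additional-duty order on 33.42 targets Quenena, not Ilia; it does not apply.
Duty = $461,776.66 × 0% = $0.00.
Line 3 (76.98, Duria, 3,355 kg, $286,517.00):
Base rate for 76.98 is 8% + $1.88/kg.
Duty = $286,517.00 × 8% + 3,355 × $1.88 = $29,228.76.
Total = $16,565.18 + $0.00 + $29,228.76 = $45,793.94.

$45,793.94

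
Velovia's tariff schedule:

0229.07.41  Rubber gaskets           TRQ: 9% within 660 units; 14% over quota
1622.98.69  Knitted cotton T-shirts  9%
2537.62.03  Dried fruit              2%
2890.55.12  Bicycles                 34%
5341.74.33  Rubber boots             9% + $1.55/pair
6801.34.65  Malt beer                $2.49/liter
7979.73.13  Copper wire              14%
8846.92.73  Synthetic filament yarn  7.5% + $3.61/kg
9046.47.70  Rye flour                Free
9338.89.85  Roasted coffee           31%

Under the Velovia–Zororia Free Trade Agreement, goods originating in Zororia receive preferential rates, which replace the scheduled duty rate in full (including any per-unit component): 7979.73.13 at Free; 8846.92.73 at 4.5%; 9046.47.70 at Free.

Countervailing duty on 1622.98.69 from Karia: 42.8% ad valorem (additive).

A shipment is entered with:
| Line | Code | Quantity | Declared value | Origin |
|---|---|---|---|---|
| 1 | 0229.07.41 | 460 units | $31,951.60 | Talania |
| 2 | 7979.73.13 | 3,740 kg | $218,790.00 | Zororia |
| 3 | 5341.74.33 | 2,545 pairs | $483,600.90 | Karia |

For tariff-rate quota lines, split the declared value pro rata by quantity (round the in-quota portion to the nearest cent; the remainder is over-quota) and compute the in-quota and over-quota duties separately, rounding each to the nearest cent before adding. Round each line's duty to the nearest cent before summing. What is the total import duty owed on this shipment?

Line 1 (0229.07.41, Talania, 460 units, $31,951.60):
Code 0229.07.41 is under a tariff-rate quota (threshold 660 units). Quantity 460 units is within the quota, so the in-quota rate 9% applies to the full value.
Duty = $31,951.60 × 9% = $2,875.64.
Line 2 (7979.73.13, Zororia, 3,740 kg, $218,790.00):
Base rate for 7979.73.13 is 14%.
Origin Zororia qualifies under the Velovia–Zororia agreement and 7979.73.13 is covered: preferential rate Free applies instead.
Duty = $218,790.00 × 0% = $0.00.
Line 3 (5341.74.33, Karia, 2,545 pairs, $483,600.90):
Base rate for 5341.74.33 is 9% + $1.55/pair.
Duty = $483,600.90 × 9% + 2,545 × $1.55 = $47,468.83.
Total = $2,875.64 + $0.00 + $47,468.83 = $50,344.47.

$50,344.47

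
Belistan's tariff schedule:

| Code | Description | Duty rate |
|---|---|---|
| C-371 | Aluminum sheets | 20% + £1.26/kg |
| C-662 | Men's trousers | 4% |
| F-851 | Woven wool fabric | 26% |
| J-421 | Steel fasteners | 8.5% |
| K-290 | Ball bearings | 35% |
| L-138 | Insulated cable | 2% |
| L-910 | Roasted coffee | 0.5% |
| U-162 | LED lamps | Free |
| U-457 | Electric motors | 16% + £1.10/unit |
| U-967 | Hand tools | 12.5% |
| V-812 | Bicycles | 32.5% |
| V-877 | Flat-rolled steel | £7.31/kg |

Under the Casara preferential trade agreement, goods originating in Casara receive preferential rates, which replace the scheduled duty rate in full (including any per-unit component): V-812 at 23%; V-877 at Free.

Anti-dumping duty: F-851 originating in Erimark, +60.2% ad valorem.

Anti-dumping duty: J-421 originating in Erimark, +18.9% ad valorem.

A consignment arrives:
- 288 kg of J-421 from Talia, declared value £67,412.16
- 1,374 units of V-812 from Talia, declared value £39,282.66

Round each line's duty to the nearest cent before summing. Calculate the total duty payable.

£18,496.89

Line 1 (J-421, Talia, 288 kg, £67,412.16):
Base rate for J-421 is 8.5%.
The additional-duty order on J-421 targets Erimark, not Talia; it does not apply.
Duty = £67,412.16 × 8.5% = £5,730.03.
Line 2 (V-812, Talia, 1,374 units, £39,282.66):
Base rate for V-812 is 32.5%.
V-812 has an FTA preferential rate, but origin Talia is not Casara; base rate stands.
Duty = £39,282.66 × 32.5% = £12,766.86.
Total = £5,730.03 + £12,766.86 = £18,496.89.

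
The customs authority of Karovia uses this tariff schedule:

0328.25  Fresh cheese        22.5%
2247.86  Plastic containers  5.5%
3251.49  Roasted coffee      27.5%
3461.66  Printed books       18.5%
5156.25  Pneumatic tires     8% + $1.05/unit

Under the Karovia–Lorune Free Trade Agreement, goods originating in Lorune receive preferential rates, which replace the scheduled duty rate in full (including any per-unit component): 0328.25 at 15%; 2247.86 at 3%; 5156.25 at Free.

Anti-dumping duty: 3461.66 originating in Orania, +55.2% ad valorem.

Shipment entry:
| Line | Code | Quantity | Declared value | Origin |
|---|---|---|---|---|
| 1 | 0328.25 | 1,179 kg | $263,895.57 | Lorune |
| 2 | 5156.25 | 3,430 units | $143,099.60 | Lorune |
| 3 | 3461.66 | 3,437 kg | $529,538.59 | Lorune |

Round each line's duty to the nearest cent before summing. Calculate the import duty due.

$137,548.98

Line 1 (0328.25, Lorune, 1,179 kg, $263,895.57):
Base rate for 0328.25 is 22.5%.
Origin Lorune qualifies under the Karovia–Lorune agreement and 0328.25 is covered: preferential rate 15% applies instead.
Duty = $263,895.57 × 15% = $39,584.34.
Line 2 (5156.25, Lorune, 3,430 units, $143,099.60):
Base rate for 5156.25 is 8% + $1.05/unit.
Origin Lorune qualifies under the Karovia–Lorune agreement and 5156.25 is covered: preferential rate Free applies instead.
Duty = $143,099.60 × 0% = $0.00.
Line 3 (3461.66, Lorune, 3,437 kg, $529,538.59):
Base rate for 3461.66 is 18.5%.
Origin Lorune is the FTA partner but 3461.66 is not on the preference list; base rate stands.
The additional-duty order on 3461.66 targets Orania, not Lorune; it does not apply.
Duty = $529,538.59 × 18.5% = $97,964.64.
Total = $39,584.34 + $0.00 + $97,964.64 = $137,548.98.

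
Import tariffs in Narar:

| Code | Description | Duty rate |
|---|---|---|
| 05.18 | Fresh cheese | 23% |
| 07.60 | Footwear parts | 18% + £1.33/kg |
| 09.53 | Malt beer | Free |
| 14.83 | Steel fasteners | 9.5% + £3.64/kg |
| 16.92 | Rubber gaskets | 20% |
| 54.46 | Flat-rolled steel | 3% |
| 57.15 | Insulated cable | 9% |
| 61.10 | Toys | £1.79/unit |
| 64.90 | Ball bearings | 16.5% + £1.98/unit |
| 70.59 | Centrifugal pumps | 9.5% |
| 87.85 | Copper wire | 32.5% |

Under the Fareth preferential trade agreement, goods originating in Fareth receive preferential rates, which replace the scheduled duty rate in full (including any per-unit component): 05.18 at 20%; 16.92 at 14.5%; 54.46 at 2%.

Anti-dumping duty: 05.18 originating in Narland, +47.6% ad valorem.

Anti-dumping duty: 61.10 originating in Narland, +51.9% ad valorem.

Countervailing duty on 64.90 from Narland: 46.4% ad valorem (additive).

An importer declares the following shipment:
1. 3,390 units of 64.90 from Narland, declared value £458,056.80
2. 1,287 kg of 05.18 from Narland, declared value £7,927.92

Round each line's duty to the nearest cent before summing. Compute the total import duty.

£300,427.04

Line 1 (64.90, Narland, 3,390 units, £458,056.80):
Base rate for 64.90 is 16.5% + £1.98/unit.
Additional duty on 64.90 from Narland: +46.4%. Applied ad valorem rate: 16.5% + 46.4% = 62.9%.
Duty = £458,056.80 × 62.9% + 3,390 × £1.98 = £294,829.93.
Line 2 (05.18, Narland, 1,287 kg, £7,927.92):
Base rate for 05.18 is 23%.
05.18 has an FTA preferential rate, but origin Narland is not Fareth; base rate stands.
Additional duty on 05.18 from Narland: +47.6%. Applied ad valorem rate: 23% + 47.6% = 70.6%.
Duty = £7,927.92 × 70.6% = £5,597.11.
Total = £294,829.93 + £5,597.11 = £300,427.04.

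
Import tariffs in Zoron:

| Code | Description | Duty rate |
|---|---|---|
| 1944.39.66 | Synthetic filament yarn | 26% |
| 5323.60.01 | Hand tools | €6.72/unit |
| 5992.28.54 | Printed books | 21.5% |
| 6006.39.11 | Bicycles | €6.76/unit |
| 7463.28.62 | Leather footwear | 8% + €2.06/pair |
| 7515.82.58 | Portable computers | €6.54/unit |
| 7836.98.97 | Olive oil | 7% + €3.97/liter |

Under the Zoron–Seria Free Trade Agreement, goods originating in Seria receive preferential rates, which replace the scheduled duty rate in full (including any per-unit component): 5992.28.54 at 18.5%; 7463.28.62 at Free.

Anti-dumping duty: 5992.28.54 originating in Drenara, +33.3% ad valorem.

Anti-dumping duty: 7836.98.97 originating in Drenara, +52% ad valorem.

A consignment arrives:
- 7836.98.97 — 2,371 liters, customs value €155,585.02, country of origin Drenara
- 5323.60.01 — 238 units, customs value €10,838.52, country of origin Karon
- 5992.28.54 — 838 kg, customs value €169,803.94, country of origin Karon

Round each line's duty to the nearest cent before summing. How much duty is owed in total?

€139,315.24

Line 1 (7836.98.97, Drenara, 2,371 liters, €155,585.02):
Base rate for 7836.98.97 is 7% + €3.97/liter.
Additional duty on 7836.98.97 from Drenara: +52%. Applied ad valorem rate: 7% + 52% = 59%.
Duty = €155,585.02 × 59% + 2,371 × €3.97 = €101,208.03.
Line 2 (5323.60.01, Karon, 238 units, €10,838.52):
Base rate for 5323.60.01 is €6.72/unit.
Duty = 238 × €6.72 = €1,599.36.
Line 3 (5992.28.54, Karon, 838 kg, €169,803.94):
Base rate for 5992.28.54 is 21.5%.
5992.28.54 has an FTA preferential rate, but origin Karon is not Seria; base rate stands.
The additional-duty order on 5992.28.54 targets Drenara, not Karon; it does not apply.
Duty = €169,803.94 × 21.5% = €36,507.85.
Total = €101,208.03 + €1,599.36 + €36,507.85 = €139,315.24.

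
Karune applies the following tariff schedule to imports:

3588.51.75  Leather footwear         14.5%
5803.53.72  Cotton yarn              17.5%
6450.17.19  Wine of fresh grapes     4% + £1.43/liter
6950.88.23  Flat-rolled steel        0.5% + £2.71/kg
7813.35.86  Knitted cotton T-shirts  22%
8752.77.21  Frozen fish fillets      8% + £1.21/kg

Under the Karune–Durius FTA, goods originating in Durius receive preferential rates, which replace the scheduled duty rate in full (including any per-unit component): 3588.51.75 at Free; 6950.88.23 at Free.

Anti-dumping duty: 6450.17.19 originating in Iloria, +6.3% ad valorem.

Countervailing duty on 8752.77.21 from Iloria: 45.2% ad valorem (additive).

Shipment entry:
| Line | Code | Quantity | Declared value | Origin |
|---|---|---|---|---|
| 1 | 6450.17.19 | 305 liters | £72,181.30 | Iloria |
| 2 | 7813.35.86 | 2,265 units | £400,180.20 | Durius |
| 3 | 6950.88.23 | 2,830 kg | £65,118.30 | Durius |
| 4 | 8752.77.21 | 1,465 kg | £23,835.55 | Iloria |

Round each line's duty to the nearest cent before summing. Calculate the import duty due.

Line 1 (6450.17.19, Iloria, 305 liters, £72,181.30):
Base rate for 6450.17.19 is 4% + £1.43/liter.
Additional duty on 6450.17.19 from Iloria: +6.3%. Applied ad valorem rate: 4% + 6.3% = 10.3%.
Duty = £72,181.30 × 10.3% + 305 × £1.43 = £7,870.82.
Line 2 (7813.35.86, Durius, 2,265 units, £400,180.20):
Base rate for 7813.35.86 is 22%.
Origin Durius is the FTA partner but 7813.35.86 is not on the preference list; base rate stands.
Duty = £400,180.20 × 22% = £88,039.64.
Line 3 (6950.88.23, Durius, 2,830 kg, £65,118.30):
Base rate for 6950.88.23 is 0.5% + £2.71/kg.
Origin Durius qualifies under the Karune–Durius agreement and 6950.88.23 is covered: preferential rate Free applies instead.
Duty = £65,118.30 × 0% = £0.00.
Line 4 (8752.77.21, Iloria, 1,465 kg, £23,835.55):
Base rate for 8752.77.21 is 8% + £1.21/kg.
Additional duty on 8752.77.21 from Iloria: +45.2%. Applied ad valorem rate: 8% + 45.2% = 53.2%.
Duty = £23,835.55 × 53.2% + 1,465 × £1.21 = £14,453.16.
Total = £7,870.82 + £88,039.64 + £0.00 + £14,453.16 = £110,363.62.

£110,363.62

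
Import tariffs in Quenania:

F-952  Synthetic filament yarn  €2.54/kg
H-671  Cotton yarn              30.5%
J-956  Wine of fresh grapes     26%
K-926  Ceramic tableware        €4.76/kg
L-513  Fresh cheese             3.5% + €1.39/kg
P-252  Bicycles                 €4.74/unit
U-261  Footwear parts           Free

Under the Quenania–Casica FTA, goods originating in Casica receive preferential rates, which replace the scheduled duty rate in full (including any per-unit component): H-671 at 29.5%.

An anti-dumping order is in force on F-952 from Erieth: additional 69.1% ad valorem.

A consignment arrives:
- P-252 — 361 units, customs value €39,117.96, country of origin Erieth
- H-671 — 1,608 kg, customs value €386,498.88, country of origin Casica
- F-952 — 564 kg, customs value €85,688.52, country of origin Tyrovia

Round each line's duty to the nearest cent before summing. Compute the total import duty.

€117,160.87

Line 1 (P-252, Erieth, 361 units, €39,117.96):
Base rate for P-252 is €4.74/unit.
Duty = 361 × €4.74 = €1,711.14.
Line 2 (H-671, Casica, 1,608 kg, €386,498.88):
Base rate for H-671 is 30.5%.
Origin Casica qualifies under the Quenania–Casica agreement and H-671 is covered: preferential rate 29.5% applies instead.
Duty = €386,498.88 × 29.5% = €114,017.17.
Line 3 (F-952, Tyrovia, 564 kg, €85,688.52):
Base rate for F-952 is €2.54/kg.
The additional-duty order on F-952 targets Erieth, not Tyrovia; it does not apply.
Duty = 564 × €2.54 = €1,432.56.
Total = €1,711.14 + €114,017.17 + €1,432.56 = €117,160.87.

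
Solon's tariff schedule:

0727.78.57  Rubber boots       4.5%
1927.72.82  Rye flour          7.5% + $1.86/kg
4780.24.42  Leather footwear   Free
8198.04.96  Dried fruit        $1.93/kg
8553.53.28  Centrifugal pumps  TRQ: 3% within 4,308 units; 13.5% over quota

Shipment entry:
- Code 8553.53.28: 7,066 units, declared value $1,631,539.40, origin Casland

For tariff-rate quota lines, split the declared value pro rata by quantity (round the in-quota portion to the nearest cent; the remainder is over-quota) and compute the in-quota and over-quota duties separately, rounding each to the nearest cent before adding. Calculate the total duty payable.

Line 1 (8553.53.28, Casland, 7,066 units, $1,631,539.40):
Code 8553.53.28 is under a tariff-rate quota (threshold 4,308 units). In-quota: 4,308 units at 3%; over-quota: 2,758 units at 13.5%.
Pro-rata value split: in-quota = $1,631,539.40 × 4,308/7,066 = $994,717.20; over-quota = $1,631,539.40 − $994,717.20 = $636,822.20.
In-quota duty = $994,717.20 × 3% = $29,841.52. Over-quota duty = $636,822.20 × 13.5% = $85,971.00.
Line duty = $29,841.52 + $85,971.00 = $115,812.52.

$115,812.52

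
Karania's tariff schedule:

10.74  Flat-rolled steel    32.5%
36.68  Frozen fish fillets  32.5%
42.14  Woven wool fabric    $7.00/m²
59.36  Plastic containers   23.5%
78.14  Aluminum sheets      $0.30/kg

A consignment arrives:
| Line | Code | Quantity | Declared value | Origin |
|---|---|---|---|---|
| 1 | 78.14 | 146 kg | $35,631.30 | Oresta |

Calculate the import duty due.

Line 1 (78.14, Oresta, 146 kg, $35,631.30):
Base rate for 78.14 is $0.30/kg.
Duty = 146 × $0.30 = $43.80.

$43.80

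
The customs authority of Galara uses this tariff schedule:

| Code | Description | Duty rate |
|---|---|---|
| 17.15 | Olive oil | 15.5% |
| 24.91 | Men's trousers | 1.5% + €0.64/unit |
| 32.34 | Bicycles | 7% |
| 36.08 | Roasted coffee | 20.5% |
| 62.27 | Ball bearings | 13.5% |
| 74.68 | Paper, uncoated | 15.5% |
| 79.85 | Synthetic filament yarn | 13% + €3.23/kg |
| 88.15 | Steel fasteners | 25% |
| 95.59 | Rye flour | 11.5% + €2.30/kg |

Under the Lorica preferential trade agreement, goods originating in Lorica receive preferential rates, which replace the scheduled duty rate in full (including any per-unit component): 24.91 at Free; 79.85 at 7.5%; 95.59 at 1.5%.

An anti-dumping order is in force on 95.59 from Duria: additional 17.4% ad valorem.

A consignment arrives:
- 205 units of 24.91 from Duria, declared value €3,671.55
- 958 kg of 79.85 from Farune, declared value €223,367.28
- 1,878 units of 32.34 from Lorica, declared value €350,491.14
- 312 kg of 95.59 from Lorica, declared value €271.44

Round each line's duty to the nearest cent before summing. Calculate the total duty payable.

€56,856.81

Line 1 (24.91, Duria, 205 units, €3,671.55):
Base rate for 24.91 is 1.5% + €0.64/unit.
24.91 has an FTA preferential rate, but origin Duria is not Lorica; base rate stands.
Duty = €3,671.55 × 1.5% + 205 × €0.64 = €186.27.
Line 2 (79.85, Farune, 958 kg, €223,367.28):
Base rate for 79.85 is 13% + €3.23/kg.
79.85 has an FTA preferential rate, but origin Farune is not Lorica; base rate stands.
Duty = €223,367.28 × 13% + 958 × €3.23 = €32,132.09.
Line 3 (32.34, Lorica, 1,878 units, €350,491.14):
Base rate for 32.34 is 7%.
Origin Lorica is the FTA partner but 32.34 is not on the preference list; base rate stands.
Duty = €350,491.14 × 7% = €24,534.38.
Line 4 (95.59, Lorica, 312 kg, €271.44):
Base rate for 95.59 is 11.5% + €2.30/kg.
Origin Lorica qualifies under the Galara–Lorica agreement and 95.59 is covered: preferential rate 1.5% applies instead.
The additional-duty order on 95.59 targets Duria, not Lorica; it does not apply.
Duty = €271.44 × 1.5% = €4.07.
Total = €186.27 + €32,132.09 + €24,534.38 + €4.07 = €56,856.81.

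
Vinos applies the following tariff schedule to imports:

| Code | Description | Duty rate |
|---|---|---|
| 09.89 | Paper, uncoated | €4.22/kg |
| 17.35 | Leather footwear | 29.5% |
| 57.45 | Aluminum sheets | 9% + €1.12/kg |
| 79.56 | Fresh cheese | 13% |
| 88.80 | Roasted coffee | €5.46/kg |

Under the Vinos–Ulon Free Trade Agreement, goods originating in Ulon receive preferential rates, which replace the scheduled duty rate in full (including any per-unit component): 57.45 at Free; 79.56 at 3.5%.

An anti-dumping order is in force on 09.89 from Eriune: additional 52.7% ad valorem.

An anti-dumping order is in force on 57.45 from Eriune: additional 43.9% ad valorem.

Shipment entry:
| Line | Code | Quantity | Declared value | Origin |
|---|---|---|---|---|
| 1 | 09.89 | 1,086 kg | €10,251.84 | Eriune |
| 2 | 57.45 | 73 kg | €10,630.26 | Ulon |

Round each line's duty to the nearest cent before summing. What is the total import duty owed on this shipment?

€9,985.64

Line 1 (09.89, Eriune, 1,086 kg, €10,251.84):
Base rate for 09.89 is €4.22/kg.
Additional duty on 09.89 from Eriune: +52.7% ad valorem. Applied ad valorem rate = 52.7%.
Duty = €10,251.84 × 52.7% + 1,086 × €4.22 = €9,985.64.
Line 2 (57.45, Ulon, 73 kg, €10,630.26):
Base rate for 57.45 is 9% + €1.12/kg.
Origin Ulon qualifies under the Vinos–Ulon agreement and 57.45 is covered: preferential rate Free applies instead.
The additional-duty order on 57.45 targets Eriune, not Ulon; it does not apply.
Duty = €10,630.26 × 0% = €0.00.
Total = €9,985.64 + €0.00 = €9,985.64.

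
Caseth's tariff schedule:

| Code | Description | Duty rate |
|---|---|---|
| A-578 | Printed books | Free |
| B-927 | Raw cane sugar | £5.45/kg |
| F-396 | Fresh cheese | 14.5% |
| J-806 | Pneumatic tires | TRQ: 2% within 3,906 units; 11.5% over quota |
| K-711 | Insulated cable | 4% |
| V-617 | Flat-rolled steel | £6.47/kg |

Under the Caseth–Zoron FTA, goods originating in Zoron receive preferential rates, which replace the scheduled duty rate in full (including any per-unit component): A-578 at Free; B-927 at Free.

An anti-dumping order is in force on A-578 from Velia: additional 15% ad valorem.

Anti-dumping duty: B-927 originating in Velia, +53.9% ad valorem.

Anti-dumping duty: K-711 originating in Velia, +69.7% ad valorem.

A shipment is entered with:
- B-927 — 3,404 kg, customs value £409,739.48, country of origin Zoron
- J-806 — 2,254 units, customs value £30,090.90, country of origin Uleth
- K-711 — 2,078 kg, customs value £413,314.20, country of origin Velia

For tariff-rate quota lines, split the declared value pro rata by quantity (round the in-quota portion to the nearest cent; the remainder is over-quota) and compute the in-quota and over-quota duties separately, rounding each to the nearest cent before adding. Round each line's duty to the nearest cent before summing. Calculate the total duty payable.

Line 1 (B-927, Zoron, 3,404 kg, £409,739.48):
Base rate for B-927 is £5.45/kg.
Origin Zoron qualifies under the Caseth–Zoron agreement and B-927 is covered: preferential rate Free applies instead.
The additional-duty order on B-927 targets Velia, not Zoron; it does not apply.
Duty = £409,739.48 × 0% = £0.00.
Line 2 (J-806, Uleth, 2,254 units, £30,090.90):
Code J-806 is under a tariff-rate quota (threshold 3,906 units). Quantity 2,254 units is within the quota, so the in-quota rate 2% applies to the full value.
Duty = £30,090.90 × 2% = £601.82.
Line 3 (K-711, Velia, 2,078 kg, £413,314.20):
Base rate for K-711 is 4%.
Additional duty on K-711 from Velia: +69.7%. Applied ad valorem rate: 4% + 69.7% = 73.7%.
Duty = £413,314.20 × 73.7% = £304,612.57.
Total = £0.00 + £601.82 + £304,612.57 = £305,214.39.

£305,214.39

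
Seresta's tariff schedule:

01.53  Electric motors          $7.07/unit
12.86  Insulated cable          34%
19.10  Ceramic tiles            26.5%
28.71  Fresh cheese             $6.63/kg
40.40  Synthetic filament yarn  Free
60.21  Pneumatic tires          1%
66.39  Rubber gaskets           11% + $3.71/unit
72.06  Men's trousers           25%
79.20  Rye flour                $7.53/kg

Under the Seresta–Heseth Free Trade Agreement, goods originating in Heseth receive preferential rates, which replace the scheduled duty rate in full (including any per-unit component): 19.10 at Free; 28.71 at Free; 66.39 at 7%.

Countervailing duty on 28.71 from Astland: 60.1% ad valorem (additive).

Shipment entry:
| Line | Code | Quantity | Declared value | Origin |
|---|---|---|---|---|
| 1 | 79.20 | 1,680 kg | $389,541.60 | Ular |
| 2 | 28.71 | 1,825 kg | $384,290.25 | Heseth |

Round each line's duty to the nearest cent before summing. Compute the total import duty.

Line 1 (79.20, Ular, 1,680 kg, $389,541.60):
Base rate for 79.20 is $7.53/kg.
Duty = 1,680 × $7.53 = $12,650.40.
Line 2 (28.71, Heseth, 1,825 kg, $384,290.25):
Base rate for 28.71 is $6.63/kg.
Origin Heseth qualifies under the Seresta–Heseth agreement and 28.71 is covered: preferential rate Free applies instead.
The additional-duty order on 28.71 targets Astland, not Heseth; it does not apply.
Duty = $384,290.25 × 0% = $0.00.
Total = $12,650.40 + $0.00 = $12,650.40.

$12,650.40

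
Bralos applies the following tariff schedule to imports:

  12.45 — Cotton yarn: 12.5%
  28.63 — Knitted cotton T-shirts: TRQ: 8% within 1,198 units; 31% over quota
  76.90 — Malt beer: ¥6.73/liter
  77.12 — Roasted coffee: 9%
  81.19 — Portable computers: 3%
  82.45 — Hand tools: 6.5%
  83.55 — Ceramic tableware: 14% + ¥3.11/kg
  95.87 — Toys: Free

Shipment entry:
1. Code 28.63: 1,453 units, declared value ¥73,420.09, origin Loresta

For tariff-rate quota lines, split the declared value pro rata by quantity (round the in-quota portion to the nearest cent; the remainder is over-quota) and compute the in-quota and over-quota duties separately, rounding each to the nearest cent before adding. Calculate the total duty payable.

Line 1 (28.63, Loresta, 1,453 units, ¥73,420.09):
Code 28.63 is under a tariff-rate quota (threshold 1,198 units). In-quota: 1,198 units at 8%; over-quota: 255 units at 31%.
Pro-rata value split: in-quota = ¥73,420.09 × 1,198/1,453 = ¥60,534.94; over-quota = ¥73,420.09 − ¥60,534.94 = ¥12,885.15.
In-quota duty = ¥60,534.94 × 8% = ¥4,842.80. Over-quota duty = ¥12,885.15 × 31% = ¥3,994.40.
Line duty = ¥4,842.80 + ¥3,994.40 = ¥8,837.20.

¥8,837.20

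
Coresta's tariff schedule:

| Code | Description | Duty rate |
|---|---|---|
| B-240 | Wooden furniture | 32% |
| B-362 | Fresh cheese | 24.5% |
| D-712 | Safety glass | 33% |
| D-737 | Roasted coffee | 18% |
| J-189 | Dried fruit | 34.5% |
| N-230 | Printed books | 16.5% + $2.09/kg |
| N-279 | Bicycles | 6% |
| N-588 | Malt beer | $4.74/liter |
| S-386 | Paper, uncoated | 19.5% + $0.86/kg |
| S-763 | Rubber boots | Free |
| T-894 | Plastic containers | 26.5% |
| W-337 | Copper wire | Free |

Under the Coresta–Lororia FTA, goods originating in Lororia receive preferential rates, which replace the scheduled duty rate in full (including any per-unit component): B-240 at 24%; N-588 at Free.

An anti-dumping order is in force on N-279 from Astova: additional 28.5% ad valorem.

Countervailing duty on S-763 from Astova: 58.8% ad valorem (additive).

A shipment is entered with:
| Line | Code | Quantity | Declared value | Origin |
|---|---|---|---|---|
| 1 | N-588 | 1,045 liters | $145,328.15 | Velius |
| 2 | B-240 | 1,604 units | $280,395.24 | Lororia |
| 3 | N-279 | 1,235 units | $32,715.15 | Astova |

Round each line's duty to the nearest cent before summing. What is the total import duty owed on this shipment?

Line 1 (N-588, Velius, 1,045 liters, $145,328.15):
Base rate for N-588 is $4.74/liter.
N-588 has an FTA preferential rate, but origin Velius is not Lororia; base rate stands.
Duty = 1,045 × $4.74 = $4,953.30.
Line 2 (B-240, Lororia, 1,604 units, $280,395.24):
Base rate for B-240 is 32%.
Origin Lororia qualifies under the Coresta–Lororia agreement and B-240 is covered: preferential rate 24% applies instead.
Duty = $280,395.24 × 24% = $67,294.86.
Line 3 (N-279, Astova, 1,235 units, $32,715.15):
Base rate for N-279 is 6%.
Additional duty on N-279 from Astova: +28.5%. Applied ad valorem rate: 6% + 28.5% = 34.5%.
Duty = $32,715.15 × 34.5% = $11,286.73.
Total = $4,953.30 + $67,294.86 + $11,286.73 = $83,534.89.

$83,534.89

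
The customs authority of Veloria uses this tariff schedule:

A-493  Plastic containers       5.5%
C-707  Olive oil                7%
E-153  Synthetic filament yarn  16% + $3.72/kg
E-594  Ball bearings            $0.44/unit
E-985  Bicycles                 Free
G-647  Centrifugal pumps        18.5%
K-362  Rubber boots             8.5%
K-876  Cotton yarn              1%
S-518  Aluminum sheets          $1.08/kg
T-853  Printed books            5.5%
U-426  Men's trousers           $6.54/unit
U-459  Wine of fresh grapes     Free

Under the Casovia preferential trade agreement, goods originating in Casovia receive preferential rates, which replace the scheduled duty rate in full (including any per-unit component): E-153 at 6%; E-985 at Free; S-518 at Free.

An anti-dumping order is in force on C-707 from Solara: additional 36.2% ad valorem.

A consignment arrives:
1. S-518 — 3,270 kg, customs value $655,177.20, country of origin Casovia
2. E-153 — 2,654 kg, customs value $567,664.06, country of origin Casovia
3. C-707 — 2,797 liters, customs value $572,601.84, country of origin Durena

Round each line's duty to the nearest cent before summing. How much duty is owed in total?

$74,141.97

Line 1 (S-518, Casovia, 3,270 kg, $655,177.20):
Base rate for S-518 is $1.08/kg.
Origin Casovia qualifies under the Veloria–Casovia agreement and S-518 is covered: preferential rate Free applies instead.
Duty = $655,177.20 × 0% = $0.00.
Line 2 (E-153, Casovia, 2,654 kg, $567,664.06):
Base rate for E-153 is 16% + $3.72/kg.
Origin Casovia qualifies under the Veloria–Casovia agreement and E-153 is covered: preferential rate 6% applies instead.
Duty = $567,664.06 × 6% = $34,059.84.
Line 3 (C-707, Durena, 2,797 liters, $572,601.84):
Base rate for C-707 is 7%.
The additional-duty order on C-707 targets Solara, not Durena; it does not apply.
Duty = $572,601.84 × 7% = $40,082.13.
Total = $0.00 + $34,059.84 + $40,082.13 = $74,141.97.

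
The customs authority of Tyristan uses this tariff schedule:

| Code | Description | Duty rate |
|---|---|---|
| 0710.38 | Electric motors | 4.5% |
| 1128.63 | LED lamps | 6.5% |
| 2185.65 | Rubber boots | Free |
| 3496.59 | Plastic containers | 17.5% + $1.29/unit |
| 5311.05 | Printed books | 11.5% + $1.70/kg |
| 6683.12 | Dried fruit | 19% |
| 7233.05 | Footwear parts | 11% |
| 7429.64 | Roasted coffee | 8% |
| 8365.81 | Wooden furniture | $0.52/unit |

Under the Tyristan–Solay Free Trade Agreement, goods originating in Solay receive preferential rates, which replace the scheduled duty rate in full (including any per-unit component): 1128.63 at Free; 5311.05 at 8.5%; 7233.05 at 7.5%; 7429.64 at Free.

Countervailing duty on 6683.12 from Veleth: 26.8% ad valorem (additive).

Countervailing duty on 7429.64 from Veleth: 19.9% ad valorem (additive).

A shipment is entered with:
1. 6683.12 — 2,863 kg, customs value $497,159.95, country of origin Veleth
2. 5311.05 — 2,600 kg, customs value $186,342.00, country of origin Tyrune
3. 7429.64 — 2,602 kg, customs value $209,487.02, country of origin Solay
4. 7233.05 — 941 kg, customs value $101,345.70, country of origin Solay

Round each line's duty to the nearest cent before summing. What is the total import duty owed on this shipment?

Line 1 (6683.12, Veleth, 2,863 kg, $497,159.95):
Base rate for 6683.12 is 19%.
Additional duty on 6683.12 from Veleth: +26.8%. Applied ad valorem rate: 19% + 26.8% = 45.8%.
Duty = $497,159.95 × 45.8% = $227,699.26.
Line 2 (5311.05, Tyrune, 2,600 kg, $186,342.00):
Base rate for 5311.05 is 11.5% + $1.70/kg.
5311.05 has an FTA preferential rate, but origin Tyrune is not Solay; base rate stands.
Duty = $186,342.00 × 11.5% + 2,600 × $1.70 = $25,849.33.
Line 3 (7429.64, Solay, 2,602 kg, $209,487.02):
Base rate for 7429.64 is 8%.
Origin Solay qualifies under the Tyristan–Solay agreement and 7429.64 is covered: preferential rate Free applies instead.
The additional-duty order on 7429.64 targets Veleth, not Solay; it does not apply.
Duty = $209,487.02 × 0% = $0.00.
Line 4 (7233.05, Solay, 941 kg, $101,345.70):
Base rate for 7233.05 is 11%.
Origin Solay qualifies under the Tyristan–Solay agreement and 7233.05 is covered: preferential rate 7.5% applies instead.
Duty = $101,345.70 × 7.5% = $7,600.93.
Total = $227,699.26 + $25,849.33 + $0.00 + $7,600.93 = $261,149.52.

$261,149.52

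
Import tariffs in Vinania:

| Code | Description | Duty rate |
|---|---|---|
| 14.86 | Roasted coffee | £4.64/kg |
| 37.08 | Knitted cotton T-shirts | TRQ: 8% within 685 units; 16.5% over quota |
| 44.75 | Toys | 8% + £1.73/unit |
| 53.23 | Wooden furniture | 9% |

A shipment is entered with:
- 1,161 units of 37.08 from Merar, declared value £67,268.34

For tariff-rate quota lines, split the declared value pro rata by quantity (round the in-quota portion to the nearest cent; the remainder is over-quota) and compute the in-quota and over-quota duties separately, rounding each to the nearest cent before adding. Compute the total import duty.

Line 1 (37.08, Merar, 1,161 units, £67,268.34):
Code 37.08 is under a tariff-rate quota (threshold 685 units). In-quota: 685 units at 8%; over-quota: 476 units at 16.5%.
Pro-rata value split: in-quota = £67,268.34 × 685/1,161 = £39,688.90; over-quota = £67,268.34 − £39,688.90 = £27,579.44.
In-quota duty = £39,688.90 × 8% = £3,175.11. Over-quota duty = £27,579.44 × 16.5% = £4,550.61.
Line duty = £3,175.11 + £4,550.61 = £7,725.72.

£7,725.72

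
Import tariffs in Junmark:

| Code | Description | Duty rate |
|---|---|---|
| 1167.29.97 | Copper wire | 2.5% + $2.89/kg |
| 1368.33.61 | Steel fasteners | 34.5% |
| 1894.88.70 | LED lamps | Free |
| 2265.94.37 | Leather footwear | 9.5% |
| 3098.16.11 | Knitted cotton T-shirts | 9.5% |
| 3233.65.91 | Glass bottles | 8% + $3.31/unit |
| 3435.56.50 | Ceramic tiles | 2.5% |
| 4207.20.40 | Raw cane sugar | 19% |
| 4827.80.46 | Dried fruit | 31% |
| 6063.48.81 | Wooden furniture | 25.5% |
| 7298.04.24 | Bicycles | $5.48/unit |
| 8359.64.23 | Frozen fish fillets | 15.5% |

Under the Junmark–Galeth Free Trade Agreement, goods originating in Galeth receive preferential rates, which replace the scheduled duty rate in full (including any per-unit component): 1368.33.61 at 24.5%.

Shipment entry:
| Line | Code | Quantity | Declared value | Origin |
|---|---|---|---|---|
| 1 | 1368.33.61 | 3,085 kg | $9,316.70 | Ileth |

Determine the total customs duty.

Line 1 (1368.33.61, Ileth, 3,085 kg, $9,316.70):
Base rate for 1368.33.61 is 34.5%.
1368.33.61 has an FTA preferential rate, but origin Ileth is not Galeth; base rate stands.
Duty = $9,316.70 × 34.5% = $3,214.26.

$3,214.26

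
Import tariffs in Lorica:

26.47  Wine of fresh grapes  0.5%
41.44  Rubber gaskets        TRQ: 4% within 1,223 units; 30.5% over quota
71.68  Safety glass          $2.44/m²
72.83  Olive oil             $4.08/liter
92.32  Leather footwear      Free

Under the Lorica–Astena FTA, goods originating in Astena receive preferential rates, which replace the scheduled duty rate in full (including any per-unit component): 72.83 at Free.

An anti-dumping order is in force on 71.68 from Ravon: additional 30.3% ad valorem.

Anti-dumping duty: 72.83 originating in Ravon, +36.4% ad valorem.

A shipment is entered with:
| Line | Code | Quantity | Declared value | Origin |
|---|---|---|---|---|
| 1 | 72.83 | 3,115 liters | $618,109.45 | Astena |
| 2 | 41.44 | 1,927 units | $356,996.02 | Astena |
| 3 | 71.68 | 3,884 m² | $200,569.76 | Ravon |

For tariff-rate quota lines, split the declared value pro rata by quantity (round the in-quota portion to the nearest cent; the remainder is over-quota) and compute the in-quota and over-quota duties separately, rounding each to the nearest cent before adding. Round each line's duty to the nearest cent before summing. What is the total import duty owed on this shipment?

$119,091.55

Line 1 (72.83, Astena, 3,115 liters, $618,109.45):
Base rate for 72.83 is $4.08/liter.
Origin Astena qualifies under the Lorica–Astena agreement and 72.83 is covered: preferential rate Free applies instead.
The additional-duty order on 72.83 targets Ravon, not Astena; it does not apply.
Duty = $618,109.45 × 0% = $0.00.
Line 2 (41.44, Astena, 1,927 units, $356,996.02):
Code 41.44 is under a tariff-rate quota (threshold 1,223 units). In-quota: 1,223 units at 4%; over-quota: 704 units at 30.5%.
Pro-rata value split: in-quota = $356,996.02 × 1,223/1,927 = $226,572.98; over-quota = $356,996.02 − $226,572.98 = $130,423.04.
In-quota duty = $226,572.98 × 4% = $9,062.92. Over-quota duty = $130,423.04 × 30.5% = $39,779.03.
Line duty = $9,062.92 + $39,779.03 = $48,841.95.
Line 3 (71.68, Ravon, 3,884 m², $200,569.76):
Base rate for 71.68 is $2.44/m².
Additional duty on 71.68 from Ravon: +30.3% ad valorem. Applied ad valorem rate = 30.3%.
Duty = $200,569.76 × 30.3% + 3,884 × $2.44 = $70,249.60.
Total = $0.00 + $48,841.95 + $70,249.60 = $119,091.55.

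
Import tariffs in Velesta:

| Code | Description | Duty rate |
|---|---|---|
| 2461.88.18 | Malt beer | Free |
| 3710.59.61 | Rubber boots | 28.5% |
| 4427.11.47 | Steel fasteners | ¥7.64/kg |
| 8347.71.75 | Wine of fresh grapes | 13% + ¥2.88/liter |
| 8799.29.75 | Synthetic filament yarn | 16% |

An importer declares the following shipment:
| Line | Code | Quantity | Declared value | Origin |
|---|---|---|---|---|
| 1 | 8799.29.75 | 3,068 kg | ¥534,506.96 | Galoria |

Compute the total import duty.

¥85,521.11

Line 1 (8799.29.75, Galoria, 3,068 kg, ¥534,506.96):
Base rate for 8799.29.75 is 16%.
Duty = ¥534,506.96 × 16% = ¥85,521.11.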